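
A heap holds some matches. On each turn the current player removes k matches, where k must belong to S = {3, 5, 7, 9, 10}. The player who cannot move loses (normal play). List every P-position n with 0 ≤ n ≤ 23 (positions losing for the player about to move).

G(0) = 0
G(1) = mex{} = 0
G(2) = mex{} = 0
G(3) = mex{0} = 1
G(4) = mex{0} = 1
G(5) = mex{0,0} = 1
G(6) = mex{1,0} = 2
G(7) = mex{1,0,0} = 2
G(8) = mex{1,1,0} = 2
G(9) = mex{2,1,0,0} = 3
G(10) = mex{2,1,1,0,0} = 3
G(11) = mex{2,2,1,0,0} = 3
G(12) = mex{3,2,1,1,0} = 4
G(13) = mex{3,2,2,1,1} = 0
G(14) = mex{3,3,2,1,1} = 0
G(15) = mex{4,3,2,2,1} = 0
G(16) = mex{0,3,3,2,2} = 1
G(17) = mex{0,4,3,2,2} = 1
G(18) = mex{0,0,3,3,2} = 1
G(19) = mex{1,0,4,3,3} = 2
G(20) = mex{1,0,0,3,3} = 2
G(21) = mex{1,1,0,4,3} = 2
G(22) = mex{2,1,0,0,4} = 3
G(23) = mex{2,1,1,0,0} = 3
P-positions are exactly the n with G(n) = 0.

0, 1, 2, 13, 14, 15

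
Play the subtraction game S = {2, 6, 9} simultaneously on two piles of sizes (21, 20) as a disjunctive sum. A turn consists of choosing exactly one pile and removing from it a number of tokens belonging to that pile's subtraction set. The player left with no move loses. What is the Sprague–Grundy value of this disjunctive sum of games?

1

All piles use S = {2, 6, 9}:
G(0) = 0
G(1) = mex{} = 0
G(2) = mex{0} = 1
G(3) = mex{0} = 1
G(4) = mex{1} = 0
G(5) = mex{1} = 0
G(6) = mex{0,0} = 1
G(7) = mex{0,0} = 1
G(8) = mex{1,1} = 0
G(9) = mex{1,1,0} = 2
G(10) = mex{0,0,0} = 1
G(11) = mex{2,0,1} = 3
G(12) = mex{1,1,1} = 0
G(13) = mex{3,1,0} = 2
G(14) = mex{0,0,0} = 1
G(15) = mex{2,2,1} = 0
G(16) = mex{1,1,1} = 0
G(17) = mex{0,3,0} = 1
G(18) = mex{0,0,2} = 1
G(19) = mex{1,2,1} = 0
G(20) = mex{1,1,3} = 0
G(21) = mex{0,0,0} = 1
Pile A: G(21) = 1.
Pile B: G(20) = 0.
Combined Grundy value = 1 ⊕ 0 = 1.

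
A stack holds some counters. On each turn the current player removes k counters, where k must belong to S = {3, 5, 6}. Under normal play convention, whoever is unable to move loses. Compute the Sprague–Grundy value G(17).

n :  0  1  2  3  4  5  6  7  8  9 10 11 12 13 14 15 16 17
G :  0  0  0  1  1  1  2  2  2  0  0  0  1  1  1  2  2  2

2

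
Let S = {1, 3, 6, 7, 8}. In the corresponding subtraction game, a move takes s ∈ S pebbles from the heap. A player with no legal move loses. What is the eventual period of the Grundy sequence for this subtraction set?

n :  0  1  2  3  4  5  6  7  8  9 10 11 12 13 14 15 16 17 18 19 20 21 22 23 24 25 26 27
G :  0  1  0  1  0  1  2  3  2  3  2  3  4  0  1  0  1  0  1  2  3  2  3  2  3  4  0  1
G(n+13) = G(n) holds for n = 0,…,7 (a full window of length max(S) = 8), so the sequence is purely periodic with period 13.

13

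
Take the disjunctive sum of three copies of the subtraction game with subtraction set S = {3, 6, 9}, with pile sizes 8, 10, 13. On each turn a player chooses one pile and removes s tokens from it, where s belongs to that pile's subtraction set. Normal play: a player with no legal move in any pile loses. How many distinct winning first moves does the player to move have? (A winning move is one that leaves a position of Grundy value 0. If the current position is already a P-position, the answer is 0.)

2

All piles use S = {3, 6, 9}:
n :  0  1  2  3  4  5  6  7  8  9 10 11 12 13
G :  0  0  0  1  1  1  2  2  2  3  3  3  0  0
Pile A: G(8) = 2.
Pile B: G(10) = 3.
Pile C: G(13) = 0.
Combined Grundy value = 2 ⊕ 3 ⊕ 0 = 1.
A winning move leaves total XOR = 0, i.e. changes one component's Grundy value g to g ⊕ X where X is the current total.
Pile A: need g' = 2⊕1 = 3. Options: 8−3→G=1, 8−6→G=0. Hits: 0.
Pile B: need g' = 3⊕1 = 2. Options: 10−3→G=2, 10−6→G=1, 10−9→G=0. Hits: 1.
Pile C: need g' = 0⊕1 = 1. Options: 13−3→G=3, 13−6→G=2, 13−9→G=1. Hits: 1.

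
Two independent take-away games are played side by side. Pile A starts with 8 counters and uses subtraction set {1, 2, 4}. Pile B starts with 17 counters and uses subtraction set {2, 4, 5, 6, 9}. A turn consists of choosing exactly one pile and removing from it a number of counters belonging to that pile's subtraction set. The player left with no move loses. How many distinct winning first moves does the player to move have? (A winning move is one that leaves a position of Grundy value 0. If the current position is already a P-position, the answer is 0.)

Pile A, S = {1, 2, 4}:
G(0) = 0
G(1) = mex{0} = 1
G(2) = mex{1,0} = 2
G(3) = mex{2,1} = 0
G(4) = mex{0,2,0} = 1
G(5) = mex{1,0,1} = 2
G(6) = mex{2,1,2} = 0
G(7) = mex{0,2,0} = 1
G(8) = mex{1,0,1} = 2
G_A(8) = 2.
Pile B, S = {2, 4, 5, 6, 9}:
n :  0  1  2  3  4  5  6  7  8  9 10 11 12 13 14 15 16 17
G :  0  0  1  1  2  2  3  3  0  4  1  0  2  1  3  2  4  3
G_B(17) = 3.
Combined Grundy value = 2 ⊕ 3 = 1.
A winning move leaves total XOR = 0, i.e. changes one component's Grundy value g to g ⊕ X where X is the current total.
Pile A: need g' = 2⊕1 = 3. Options: 8−1→G=1, 8−2→G=0, 8−4→G=1. Hits: 0.
Pile B: need g' = 3⊕1 = 2. Options: 17−2→G=2, 17−4→G=1, 17−5→G=2, 17−6→G=0, 17−9→G=0. Hits: 2.

2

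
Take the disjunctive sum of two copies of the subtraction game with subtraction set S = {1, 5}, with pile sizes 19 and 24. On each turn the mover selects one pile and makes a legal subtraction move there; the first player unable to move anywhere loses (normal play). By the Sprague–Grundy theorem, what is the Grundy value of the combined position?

1

All piles use S = {1, 5}:
G(0) = 0
G(1) = mex{0} = 1
G(2) = mex{1} = 0
G(3) = mex{0} = 1
G(4) = mex{1} = 0
G(5) = mex{0,0} = 1
G(6) = mex{1,1} = 0
G(7) = mex{0,0} = 1
G(8) = mex{1,1} = 0
G(9) = mex{0,0} = 1
G(10) = mex{1,1} = 0
G(11) = mex{0,0} = 1
G(12) = mex{1,1} = 0
G(13) = mex{0,0} = 1
G(14) = mex{1,1} = 0
G(15) = mex{0,0} = 1
G(16) = mex{1,1} = 0
G(17) = mex{0,0} = 1
G(18) = mex{1,1} = 0
G(19) = mex{0,0} = 1
G(20) = mex{1,1} = 0
G(21) = mex{0,0} = 1
G(22) = mex{1,1} = 0
G(23) = mex{0,0} = 1
G(24) = mex{1,1} = 0
Pile A: G(19) = 1.
Pile B: G(24) = 0.
Combined Grundy value = 1 ⊕ 0 = 1.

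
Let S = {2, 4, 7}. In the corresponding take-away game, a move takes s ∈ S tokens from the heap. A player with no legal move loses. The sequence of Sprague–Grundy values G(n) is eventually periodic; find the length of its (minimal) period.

n :  0  1  2  3  4  5  6  7  8  9 10 11 12 13 14 15 16 17 18 19
G :  0  0  1  1  2  2  0  3  1  0  2  1  0  2  1  0  2  1  0  2
From n = 8 onward G(n+3) = G(n); since this holds over max(S) = 7 consecutive positions the period is 3 (pre-period 8).

3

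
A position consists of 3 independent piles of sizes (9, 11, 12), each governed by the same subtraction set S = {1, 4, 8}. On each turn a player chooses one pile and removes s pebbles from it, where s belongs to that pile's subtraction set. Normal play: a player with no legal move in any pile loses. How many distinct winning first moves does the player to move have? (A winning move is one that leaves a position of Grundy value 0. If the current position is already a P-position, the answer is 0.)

0

All piles use S = {1, 4, 8}:
n :  0  1  2  3  4  5  6  7  8  9 10 11 12
G :  0  1  0  1  2  0  1  0  1  2  3  2  0
Pile A: G(9) = 2.
Pile B: G(11) = 2.
Pile C: G(12) = 0.
Combined Grundy value = 2 ⊕ 2 ⊕ 0 = 0.
A winning move leaves total XOR = 0, i.e. changes one component's Grundy value g to g ⊕ X where X is the current total.
Pile A: target g' = 2⊕0 = 2, but every legal move changes the Grundy value (mex property), so 0 moves.
Pile B: target g' = 2⊕0 = 2, but every legal move changes the Grundy value (mex property), so 0 moves.
Pile C: target g' = 0⊕0 = 0, but every legal move changes the Grundy value (mex property), so 0 moves.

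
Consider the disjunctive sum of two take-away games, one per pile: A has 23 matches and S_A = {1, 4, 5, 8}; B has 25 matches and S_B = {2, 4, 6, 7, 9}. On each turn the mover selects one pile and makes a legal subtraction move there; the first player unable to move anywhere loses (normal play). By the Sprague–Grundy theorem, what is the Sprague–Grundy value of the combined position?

2

Pile A, S = {1, 4, 5, 8}:
n :  0  1  2  3  4  5  6  7  8  9 10 11 12 13 14 15 16 17 18 19 20 21 22 23
G :  0  1  0  1  2  3  2  3  4  0  1  0  1  2  3  2  3  4  0  1  0  1  2  3
G_A(23) = 3.
Pile B, S = {2, 4, 6, 7, 9}:
n :  0  1  2  3  4  5  6  7  8  9 10 11 12 13 14 15 16 17 18 19 20 21 22 23 24 25
G :  0  0  1  1  2  2  3  3  4  4  5  0  0  1  1  2  2  3  3  4  4  5  0  0  1  1
G_B(25) = 1.
Combined Grundy value = 3 ⊕ 1 = 2.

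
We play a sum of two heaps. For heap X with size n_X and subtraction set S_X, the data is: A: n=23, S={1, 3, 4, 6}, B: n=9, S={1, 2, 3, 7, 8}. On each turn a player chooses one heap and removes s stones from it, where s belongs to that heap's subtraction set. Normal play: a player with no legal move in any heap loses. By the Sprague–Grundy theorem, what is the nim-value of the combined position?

0

Heap A, S = {1, 3, 4, 6}:
G(0) = 0
G(1) = mex{0} = 1
G(2) = mex{1} = 0
G(3) = mex{0,0} = 1
G(4) = mex{1,1,0} = 2
G(5) = mex{2,0,1} = 3
G(6) = mex{3,1,0,0} = 2
G(7) = mex{2,2,1,1} = 0
G(8) = mex{0,3,2,0} = 1
G(9) = mex{1,2,3,1} = 0
G(10) = mex{0,0,2,2} = 1
G(11) = mex{1,1,0,3} = 2
G(12) = mex{2,0,1,2} = 3
G(13) = mex{3,1,0,0} = 2
G(14) = mex{2,2,1,1} = 0
G(15) = mex{0,3,2,0} = 1
G(16) = mex{1,2,3,1} = 0
G(17) = mex{0,0,2,2} = 1
G(18) = mex{1,1,0,3} = 2
G(19) = mex{2,0,1,2} = 3
G(20) = mex{3,1,0,0} = 2
G(21) = mex{2,2,1,1} = 0
G(22) = mex{0,3,2,0} = 1
G(23) = mex{1,2,3,1} = 0
G_A(23) = 0.
Heap B, S = {1, 2, 3, 7, 8}:
n : 0 1 2 3 4 5 6 7 8 9
G : 0 1 2 3 0 1 2 3 4 0
G_B(9) = 0.
Combined Grundy value = 0 ⊕ 0 = 0.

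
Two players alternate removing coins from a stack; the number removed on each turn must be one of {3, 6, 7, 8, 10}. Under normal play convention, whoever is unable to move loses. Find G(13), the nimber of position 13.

n :  0  1  2  3  4  5  6  7  8  9 10 11 12 13
G :  0  0  0  1  1  1  2  2  2  3  3  3  4  0

0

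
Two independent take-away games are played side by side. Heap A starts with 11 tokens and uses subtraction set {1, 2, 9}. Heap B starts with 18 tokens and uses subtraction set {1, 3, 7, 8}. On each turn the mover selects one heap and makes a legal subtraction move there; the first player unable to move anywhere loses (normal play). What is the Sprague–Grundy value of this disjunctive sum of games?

Heap A, S = {1, 2, 9}:
G(0) = 0
G(1) = mex{0} = 1
G(2) = mex{1,0} = 2
G(3) = mex{2,1} = 0
G(4) = mex{0,2} = 1
G(5) = mex{1,0} = 2
G(6) = mex{2,1} = 0
G(7) = mex{0,2} = 1
G(8) = mex{1,0} = 2
G(9) = mex{2,1,0} = 3
G(10) = mex{3,2,1} = 0
G(11) = mex{0,3,2} = 1
G_A(11) = 1.
Heap B, S = {1, 3, 7, 8}:
G(0) = 0
G(1) = mex{0} = 1
G(2) = mex{1} = 0
G(3) = mex{0,0} = 1
G(4) = mex{1,1} = 0
G(5) = mex{0,0} = 1
G(6) = mex{1,1} = 0
G(7) = mex{0,0,0} = 1
G(8) = mex{1,1,1,0} = 2
G(9) = mex{2,0,0,1} = 3
G(10) = mex{3,1,1,0} = 2
G(11) = mex{2,2,0,1} = 3
G(12) = mex{3,3,1,0} = 2
G(13) = mex{2,2,0,1} = 3
G(14) = mex{3,3,1,0} = 2
G(15) = mex{2,2,2,1} = 0
G(16) = mex{0,3,3,2} = 1
G(17) = mex{1,2,2,3} = 0
G(18) = mex{0,0,3,2} = 1
G_B(18) = 1.
Combined Grundy value = 1 ⊕ 1 = 0.

0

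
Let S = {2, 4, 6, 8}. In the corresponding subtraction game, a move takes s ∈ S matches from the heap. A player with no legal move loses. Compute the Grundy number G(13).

n :  0  1  2  3  4  5  6  7  8  9 10 11 12 13
G :  0  0  1  1  2  2  3  3  4  4  0  0  1  1

1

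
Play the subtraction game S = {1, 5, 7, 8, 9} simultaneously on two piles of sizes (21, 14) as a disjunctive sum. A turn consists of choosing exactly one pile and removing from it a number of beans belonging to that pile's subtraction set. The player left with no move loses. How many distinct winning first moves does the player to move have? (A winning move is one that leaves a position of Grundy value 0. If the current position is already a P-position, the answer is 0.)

4

All piles use S = {1, 5, 7, 8, 9}:
n :  0  1  2  3  4  5  6  7  8  9 10 11 12 13 14 15 16 17 18 19 20 21
G :  0  1  0  1  0  1  0  1  2  3  2  3  2  3  2  3  0  1  0  1  0  1
Pile A: G(21) = 1.
Pile B: G(14) = 2.
Combined Grundy value = 1 ⊕ 2 = 3.
A winning move leaves total XOR = 0, i.e. changes one component's Grundy value g to g ⊕ X where X is the current total.
Pile A: need g' = 1⊕3 = 2. Options: 21−1→G=0, 21−5→G=0, 21−7→G=2, 21−8→G=3, 21−9→G=2. Hits: 2.
Pile B: need g' = 2⊕3 = 1. Options: 14−1→G=3, 14−5→G=3, 14−7→G=1, 14−8→G=0, 14−9→G=1. Hits: 2.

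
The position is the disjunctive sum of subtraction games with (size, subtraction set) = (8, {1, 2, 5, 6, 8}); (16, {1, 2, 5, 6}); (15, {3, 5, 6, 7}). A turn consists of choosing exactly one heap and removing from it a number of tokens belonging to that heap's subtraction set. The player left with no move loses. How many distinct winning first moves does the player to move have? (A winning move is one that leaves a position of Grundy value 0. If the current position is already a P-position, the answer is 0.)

4

Heap A, S = {1, 2, 5, 6, 8}:
G(0) = 0
G(1) = mex{0} = 1
G(2) = mex{1,0} = 2
G(3) = mex{2,1} = 0
G(4) = mex{0,2} = 1
G(5) = mex{1,0,0} = 2
G(6) = mex{2,1,1,0} = 3
G(7) = mex{3,2,2,1} = 0
G(8) = mex{0,3,0,2,0} = 1
G_A(8) = 1.
Heap B, S = {1, 2, 5, 6}:
n :  0  1  2  3  4  5  6  7  8  9 10 11 12 13 14 15 16
G :  0  1  2  0  1  2  3  0  1  2  0  1  2  3  0  1  2
G_B(16) = 2.
Heap C, S = {3, 5, 6, 7}:
G(0) = 0
G(1) = mex{} = 0
G(2) = mex{} = 0
G(3) = mex{0} = 1
G(4) = mex{0} = 1
G(5) = mex{0,0} = 1
G(6) = mex{1,0,0} = 2
G(7) = mex{1,0,0,0} = 2
G(8) = mex{1,1,0,0} = 2
G(9) = mex{2,1,1,0} = 3
G(10) = mex{2,1,1,1} = 0
G(11) = mex{2,2,1,1} = 0
G(12) = mex{3,2,2,1} = 0
G(13) = mex{0,2,2,2} = 1
G(14) = mex{0,3,2,2} = 1
G(15) = mex{0,0,3,2} = 1
G_C(15) = 1.
Combined Grundy value = 1 ⊕ 2 ⊕ 1 = 2.
A winning move leaves total XOR = 0, i.e. changes one component's Grundy value g to g ⊕ X where X is the current total.
Heap A: need g' = 1⊕2 = 3. Options: 8−1→G=0, 8−2→G=3, 8−5→G=0, 8−6→G=2, 8−8→G=0. Hits: 1.
Heap B: need g' = 2⊕2 = 0. Options: 16−1→G=1, 16−2→G=0, 16−5→G=1, 16−6→G=0. Hits: 2.
Heap C: need g' = 1⊕2 = 3. Options: 15−3→G=0, 15−5→G=0, 15−6→G=3, 15−7→G=2. Hits: 1.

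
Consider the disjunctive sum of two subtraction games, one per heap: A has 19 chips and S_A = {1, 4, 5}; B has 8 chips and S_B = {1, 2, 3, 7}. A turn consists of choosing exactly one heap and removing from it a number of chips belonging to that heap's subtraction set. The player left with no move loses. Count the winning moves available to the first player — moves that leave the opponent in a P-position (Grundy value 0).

3

Heap A, S = {1, 4, 5}:
n :  0  1  2  3  4  5  6  7  8  9 10 11 12 13 14 15 16 17 18 19
G :  0  1  0  1  2  3  2  3  0  1  0  1  2  3  2  3  0  1  0  1
G_A(19) = 1.
Heap B, S = {1, 2, 3, 7}:
G(0) = 0
G(1) = mex{0} = 1
G(2) = mex{1,0} = 2
G(3) = mex{2,1,0} = 3
G(4) = mex{3,2,1} = 0
G(5) = mex{0,3,2} = 1
G(6) = mex{1,0,3} = 2
G(7) = mex{2,1,0,0} = 3
G(8) = mex{3,2,1,1} = 0
G_B(8) = 0.
Combined Grundy value = 1 ⊕ 0 = 1.
A winning move leaves total XOR = 0, i.e. changes one component's Grundy value g to g ⊕ X where X is the current total.
Heap A: need g' = 1⊕1 = 0. Options: 19−1→G=0, 19−4→G=3, 19−5→G=2. Hits: 1.
Heap B: need g' = 0⊕1 = 1. Options: 8−1→G=3, 8−2→G=2, 8−3→G=1, 8−7→G=1. Hits: 2.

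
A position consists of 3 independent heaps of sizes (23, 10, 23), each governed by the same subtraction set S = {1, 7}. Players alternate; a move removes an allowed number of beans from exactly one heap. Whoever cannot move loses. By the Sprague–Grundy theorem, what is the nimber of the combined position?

0

All heaps use S = {1, 7}:
n :  0  1  2  3  4  5  6  7  8  9 10 11 12 13 14 15 16 17 18 19 20 21 22 23
G :  0  1  0  1  0  1  0  1  0  1  0  1  0  1  0  1  0  1  0  1  0  1  0  1
Heap A: G(23) = 1.
Heap B: G(10) = 0.
Heap C: G(23) = 1.
Combined Grundy value = 1 ⊕ 0 ⊕ 1 = 0.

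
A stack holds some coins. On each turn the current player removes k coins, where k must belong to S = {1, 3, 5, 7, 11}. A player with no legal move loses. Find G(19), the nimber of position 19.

G(0) = 0
G(1) = mex{0} = 1
G(2) = mex{1} = 0
G(3) = mex{0,0} = 1
G(4) = mex{1,1} = 0
G(5) = mex{0,0,0} = 1
G(6) = mex{1,1,1} = 0
G(7) = mex{0,0,0,0} = 1
G(8) = mex{1,1,1,1} = 0
G(9) = mex{0,0,0,0} = 1
G(10) = mex{1,1,1,1} = 0
G(11) = mex{0,0,0,0,0} = 1
G(12) = mex{1,1,1,1,1} = 0
G(13) = mex{0,0,0,0,0} = 1
G(14) = mex{1,1,1,1,1} = 0
G(15) = mex{0,0,0,0,0} = 1
G(16) = mex{1,1,1,1,1} = 0
G(17) = mex{0,0,0,0,0} = 1
G(18) = mex{1,1,1,1,1} = 0
G(19) = mex{0,0,0,0,0} = 1

1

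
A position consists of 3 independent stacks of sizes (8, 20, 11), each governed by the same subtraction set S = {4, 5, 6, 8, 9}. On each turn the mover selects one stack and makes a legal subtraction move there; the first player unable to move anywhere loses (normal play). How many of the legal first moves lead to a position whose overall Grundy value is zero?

All stacks use S = {4, 5, 6, 8, 9}:
G(0) = 0
G(1) = mex{} = 0
G(2) = mex{} = 0
G(3) = mex{} = 0
G(4) = mex{0} = 1
G(5) = mex{0,0} = 1
G(6) = mex{0,0,0} = 1
G(7) = mex{0,0,0} = 1
G(8) = mex{1,0,0,0} = 2
G(9) = mex{1,1,0,0,0} = 2
G(10) = mex{1,1,1,0,0} = 2
G(11) = mex{1,1,1,0,0} = 2
G(12) = mex{2,1,1,1,0} = 3
G(13) = mex{2,2,1,1,1} = 0
G(14) = mex{2,2,2,1,1} = 0
G(15) = mex{2,2,2,1,1} = 0
G(16) = mex{3,2,2,2,1} = 0
G(17) = mex{0,3,2,2,2} = 1
G(18) = mex{0,0,3,2,2} = 1
G(19) = mex{0,0,0,2,2} = 1
G(20) = mex{0,0,0,3,2} = 1
Stack A: G(8) = 2.
Stack B: G(20) = 1.
Stack C: G(11) = 2.
Combined Grundy value = 2 ⊕ 1 ⊕ 2 = 1.
A winning move leaves total XOR = 0, i.e. changes one component's Grundy value g to g ⊕ X where X is the current total.
Stack A: need g' = 2⊕1 = 3. Options: 8−4→G=1, 8−5→G=0, 8−6→G=0, 8−8→G=0. Hits: 0.
Stack B: need g' = 1⊕1 = 0. Options: 20−4→G=0, 20−5→G=0, 20−6→G=0, 20−8→G=3, 20−9→G=2. Hits: 3.
Stack C: need g' = 2⊕1 = 3. Options: 11−4→G=1, 11−5→G=1, 11−6→G=1, 11−8→G=0, 11−9→G=0. Hits: 0.

3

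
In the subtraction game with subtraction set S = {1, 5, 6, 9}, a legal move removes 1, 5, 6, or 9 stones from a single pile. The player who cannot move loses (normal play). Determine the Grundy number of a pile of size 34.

G(0) = 0
G(1) = mex{0} = 1
G(2) = mex{1} = 0
G(3) = mex{0} = 1
G(4) = mex{1} = 0
G(5) = mex{0,0} = 1
G(6) = mex{1,1,0} = 2
G(7) = mex{2,0,1} = 3
G(8) = mex{3,1,0} = 2
G(9) = mex{2,0,1,0} = 3
G(10) = mex{3,1,0,1} = 2
G(11) = mex{2,2,1,0} = 3
G(12) = mex{3,3,2,1} = 0
G(13) = mex{0,2,3,0} = 1
G(14) = mex{1,3,2,1} = 0
G(15) = mex{0,2,3,2} = 1
G(16) = mex{1,3,2,3} = 0
G(17) = mex{0,0,3,2} = 1
G(18) = mex{1,1,0,3} = 2
G(19) = mex{2,0,1,2} = 3
G(20) = mex{3,1,0,3} = 2
G(21) = mex{2,0,1,0} = 3
G(22) = mex{3,1,0,1} = 2
G(23) = mex{2,2,1,0} = 3
G(24) = mex{3,3,2,1} = 0
G(25) = mex{0,2,3,0} = 1
G(26) = mex{1,3,2,1} = 0
G(27) = mex{0,2,3,2} = 1
G(28) = mex{1,3,2,3} = 0
G(29) = mex{0,0,3,2} = 1
G(30) = mex{1,1,0,3} = 2
G(31) = mex{2,0,1,2} = 3
G(32) = mex{3,1,0,3} = 2
G(33) = mex{2,0,1,0} = 3
G(34) = mex{3,1,0,1} = 2

2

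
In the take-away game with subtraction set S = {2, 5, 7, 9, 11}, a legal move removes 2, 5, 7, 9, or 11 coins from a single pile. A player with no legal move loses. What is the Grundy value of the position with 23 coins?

n :  0  1  2  3  4  5  6  7  8  9 10 11 12 13 14 15 16 17 18 19 20 21 22 23
G :  0  0  1  1  0  2  1  3  2  2  3  3  4  4  0  5  1  0  0  1  1  2  2  3

3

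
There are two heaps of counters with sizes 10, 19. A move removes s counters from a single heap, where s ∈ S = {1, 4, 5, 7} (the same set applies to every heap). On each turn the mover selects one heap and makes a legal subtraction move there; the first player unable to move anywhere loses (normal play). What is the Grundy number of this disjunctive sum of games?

1

All heaps use S = {1, 4, 5, 7}:
n :  0  1  2  3  4  5  6  7  8  9 10 11 12 13 14 15 16 17 18 19
G :  0  1  0  1  2  3  2  3  0  1  0  1  2  3  2  3  0  1  0  1
Heap A: G(10) = 0.
Heap B: G(19) = 1.
Combined Grundy value = 0 ⊕ 1 = 1.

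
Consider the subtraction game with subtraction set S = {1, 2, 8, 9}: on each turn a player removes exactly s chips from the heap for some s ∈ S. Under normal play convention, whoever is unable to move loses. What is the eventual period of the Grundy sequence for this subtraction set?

10

n :  0  1  2  3  4  5  6  7  8  9 10 11 12 13 14 15 16 17 18 19 20 21
G :  0  1  2  0  1  2  0  1  2  3  0  1  2  0  1  2  0  1  2  3  0  1
G(n+10) = G(n) holds for n = 0,…,8 (a full window of length max(S) = 9), so the sequence is purely periodic with period 10.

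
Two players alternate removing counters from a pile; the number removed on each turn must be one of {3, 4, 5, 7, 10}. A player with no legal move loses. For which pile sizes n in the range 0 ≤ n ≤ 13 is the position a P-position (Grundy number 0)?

G(0) = 0
G(1) = mex{} = 0
G(2) = mex{} = 0
G(3) = mex{0} = 1
G(4) = mex{0,0} = 1
G(5) = mex{0,0,0} = 1
G(6) = mex{1,0,0} = 2
G(7) = mex{1,1,0,0} = 2
G(8) = mex{1,1,1,0} = 2
G(9) = mex{2,1,1,0} = 3
G(10) = mex{2,2,1,1,0} = 3
G(11) = mex{2,2,2,1,0} = 3
G(12) = mex{3,2,2,1,0} = 4
G(13) = mex{3,3,2,2,1} = 0
P-positions are exactly the n with G(n) = 0.

0, 1, 2, 13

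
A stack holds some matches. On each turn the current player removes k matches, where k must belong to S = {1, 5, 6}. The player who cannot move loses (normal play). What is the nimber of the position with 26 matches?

0

G(0) = 0
G(1) = mex{0} = 1
G(2) = mex{1} = 0
G(3) = mex{0} = 1
G(4) = mex{1} = 0
G(5) = mex{0,0} = 1
G(6) = mex{1,1,0} = 2
G(7) = mex{2,0,1} = 3
G(8) = mex{3,1,0} = 2
G(9) = mex{2,0,1} = 3
G(10) = mex{3,1,0} = 2
G(11) = mex{2,2,1} = 0
G(12) = mex{0,3,2} = 1
G(13) = mex{1,2,3} = 0
G(14) = mex{0,3,2} = 1
G(15) = mex{1,2,3} = 0
G(16) = mex{0,0,2} = 1
G(17) = mex{1,1,0} = 2
G(18) = mex{2,0,1} = 3
G(19) = mex{3,1,0} = 2
G(20) = mex{2,0,1} = 3
G(21) = mex{3,1,0} = 2
G(22) = mex{2,2,1} = 0
G(23) = mex{0,3,2} = 1
G(24) = mex{1,2,3} = 0
G(25) = mex{0,3,2} = 1
G(26) = mex{1,2,3} = 0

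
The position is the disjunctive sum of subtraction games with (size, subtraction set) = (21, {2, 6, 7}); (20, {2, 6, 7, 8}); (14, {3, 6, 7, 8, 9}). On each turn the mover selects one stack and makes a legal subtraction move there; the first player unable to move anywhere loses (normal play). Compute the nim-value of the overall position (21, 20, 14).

Stack A, S = {2, 6, 7}:
n :  0  1  2  3  4  5  6  7  8  9 10 11 12 13 14 15 16 17 18 19 20 21
G :  0  0  1  1  0  0  1  1  2  0  3  1  2  0  0  1  1  0  0  1  1  2
G_A(21) = 2.
Stack B, S = {2, 6, 7, 8}:
G(0) = 0
G(1) = mex{} = 0
G(2) = mex{0} = 1
G(3) = mex{0} = 1
G(4) = mex{1} = 0
G(5) = mex{1} = 0
G(6) = mex{0,0} = 1
G(7) = mex{0,0,0} = 1
G(8) = mex{1,1,0,0} = 2
G(9) = mex{1,1,1,0} = 2
G(10) = mex{2,0,1,1} = 3
G(11) = mex{2,0,0,1} = 3
G(12) = mex{3,1,0,0} = 2
G(13) = mex{3,1,1,0} = 2
G(14) = mex{2,2,1,1} = 0
G(15) = mex{2,2,2,1} = 0
G(16) = mex{0,3,2,2} = 1
G(17) = mex{0,3,3,2} = 1
G(18) = mex{1,2,3,3} = 0
G(19) = mex{1,2,2,3} = 0
G(20) = mex{0,0,2,2} = 1
G_B(20) = 1.
Stack C, S = {3, 6, 7, 8, 9}:
G(0) = 0
G(1) = mex{} = 0
G(2) = mex{} = 0
G(3) = mex{0} = 1
G(4) = mex{0} = 1
G(5) = mex{0} = 1
G(6) = mex{1,0} = 2
G(7) = mex{1,0,0} = 2
G(8) = mex{1,0,0,0} = 2
G(9) = mex{2,1,0,0,0} = 3
G(10) = mex{2,1,1,0,0} = 3
G(11) = mex{2,1,1,1,0} = 3
G(12) = mex{3,2,1,1,1} = 0
G(13) = mex{3,2,2,1,1} = 0
G(14) = mex{3,2,2,2,1} = 0
G_C(14) = 0.
Combined Grundy value = 2 ⊕ 1 ⊕ 0 = 3.

3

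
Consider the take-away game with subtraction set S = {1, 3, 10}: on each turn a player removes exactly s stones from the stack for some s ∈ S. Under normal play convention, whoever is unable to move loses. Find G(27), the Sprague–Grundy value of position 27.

1

n :  0  1  2  3  4  5  6  7  8  9 10 11 12 13 14 15 16 17 18 19 20 21 22 23 24 25 26 27
G :  0  1  0  1  0  1  0  1  0  1  2  3  2  0  1  0  1  0  1  0  1  0  1  2  3  2  0  1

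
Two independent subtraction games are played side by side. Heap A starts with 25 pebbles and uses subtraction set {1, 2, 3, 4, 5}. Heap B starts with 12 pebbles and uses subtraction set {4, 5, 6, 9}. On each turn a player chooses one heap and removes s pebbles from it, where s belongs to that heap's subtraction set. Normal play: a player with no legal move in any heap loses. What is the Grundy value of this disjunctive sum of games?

2

Heap A, S = {1, 2, 3, 4, 5}:
G(0) = 0
G(1) = mex{0} = 1
G(2) = mex{1,0} = 2
G(3) = mex{2,1,0} = 3
G(4) = mex{3,2,1,0} = 4
G(5) = mex{4,3,2,1,0} = 5
G(6) = mex{5,4,3,2,1} = 0
G(7) = mex{0,5,4,3,2} = 1
G(8) = mex{1,0,5,4,3} = 2
G(9) = mex{2,1,0,5,4} = 3
G(10) = mex{3,2,1,0,5} = 4
G(11) = mex{4,3,2,1,0} = 5
G(12) = mex{5,4,3,2,1} = 0
G(13) = mex{0,5,4,3,2} = 1
G(14) = mex{1,0,5,4,3} = 2
G(15) = mex{2,1,0,5,4} = 3
G(16) = mex{3,2,1,0,5} = 4
G(17) = mex{4,3,2,1,0} = 5
G(18) = mex{5,4,3,2,1} = 0
G(19) = mex{0,5,4,3,2} = 1
G(20) = mex{1,0,5,4,3} = 2
G(21) = mex{2,1,0,5,4} = 3
G(22) = mex{3,2,1,0,5} = 4
G(23) = mex{4,3,2,1,0} = 5
G(24) = mex{5,4,3,2,1} = 0
G(25) = mex{0,5,4,3,2} = 1
G_A(25) = 1.
Heap B, S = {4, 5, 6, 9}:
n :  0  1  2  3  4  5  6  7  8  9 10 11 12
G :  0  0  0  0  1  1  1  1  2  2  2  2  3
G_B(12) = 3.
Combined Grundy value = 1 ⊕ 3 = 2.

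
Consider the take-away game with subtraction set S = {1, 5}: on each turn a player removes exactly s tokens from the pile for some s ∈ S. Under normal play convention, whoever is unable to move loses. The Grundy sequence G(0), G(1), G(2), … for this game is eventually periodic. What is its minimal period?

n :  0  1  2  3  4  5  6  7  8  9 10 11 12 13 14
G :  0  1  0  1  0  1  0  1  0  1  0  1  0  1  0
G(n+2) = G(n) holds for n = 0,…,4 (a full window of length max(S) = 5), so the sequence is purely periodic with period 2.

2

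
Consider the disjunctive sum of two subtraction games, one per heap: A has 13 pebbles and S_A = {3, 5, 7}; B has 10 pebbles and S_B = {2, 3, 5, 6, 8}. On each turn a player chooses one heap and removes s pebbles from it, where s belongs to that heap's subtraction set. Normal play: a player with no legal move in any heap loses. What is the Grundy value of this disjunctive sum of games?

1

Heap A, S = {3, 5, 7}:
G(0) = 0
G(1) = mex{} = 0
G(2) = mex{} = 0
G(3) = mex{0} = 1
G(4) = mex{0} = 1
G(5) = mex{0,0} = 1
G(6) = mex{1,0} = 2
G(7) = mex{1,0,0} = 2
G(8) = mex{1,1,0} = 2
G(9) = mex{2,1,0} = 3
G(10) = mex{2,1,1} = 0
G(11) = mex{2,2,1} = 0
G(12) = mex{3,2,1} = 0
G(13) = mex{0,2,2} = 1
G_A(13) = 1.
Heap B, S = {2, 3, 5, 6, 8}:
G(0) = 0
G(1) = mex{} = 0
G(2) = mex{0} = 1
G(3) = mex{0,0} = 1
G(4) = mex{1,0} = 2
G(5) = mex{1,1,0} = 2
G(6) = mex{2,1,0,0} = 3
G(7) = mex{2,2,1,0} = 3
G(8) = mex{3,2,1,1,0} = 4
G(9) = mex{3,3,2,1,0} = 4
G(10) = mex{4,3,2,2,1} = 0
G_B(10) = 0.
Combined Grundy value = 1 ⊕ 0 = 1.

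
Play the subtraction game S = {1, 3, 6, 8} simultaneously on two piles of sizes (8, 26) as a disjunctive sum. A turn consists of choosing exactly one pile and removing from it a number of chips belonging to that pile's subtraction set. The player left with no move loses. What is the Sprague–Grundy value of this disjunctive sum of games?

All piles use S = {1, 3, 6, 8}:
n :  0  1  2  3  4  5  6  7  8  9 10 11 12 13 14 15 16 17 18 19 20 21 22 23 24 25 26
G :  0  1  0  1  0  1  2  3  2  0  1  0  1  0  1  2  3  2  0  1  0  1  0  1  2  3  2
Pile A: G(8) = 2.
Pile B: G(26) = 2.
Combined Grundy value = 2 ⊕ 2 = 0.

0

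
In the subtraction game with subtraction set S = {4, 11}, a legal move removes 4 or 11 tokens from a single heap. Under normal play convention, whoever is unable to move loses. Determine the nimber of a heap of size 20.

1

G(0) = 0
G(1) = mex{} = 0
G(2) = mex{} = 0
G(3) = mex{} = 0
G(4) = mex{0} = 1
G(5) = mex{0} = 1
G(6) = mex{0} = 1
G(7) = mex{0} = 1
G(8) = mex{1} = 0
G(9) = mex{1} = 0
G(10) = mex{1} = 0
G(11) = mex{1,0} = 2
G(12) = mex{0,0} = 1
G(13) = mex{0,0} = 1
G(14) = mex{0,0} = 1
G(15) = mex{2,1} = 0
G(16) = mex{1,1} = 0
G(17) = mex{1,1} = 0
G(18) = mex{1,1} = 0
G(19) = mex{0,0} = 1
G(20) = mex{0,0} = 1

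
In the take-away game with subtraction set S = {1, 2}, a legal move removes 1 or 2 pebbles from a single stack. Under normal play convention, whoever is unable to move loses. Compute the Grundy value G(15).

0

n :  0  1  2  3  4  5  6  7  8  9 10 11 12 13 14 15
G :  0  1  2  0  1  2  0  1  2  0  1  2  0  1  2  0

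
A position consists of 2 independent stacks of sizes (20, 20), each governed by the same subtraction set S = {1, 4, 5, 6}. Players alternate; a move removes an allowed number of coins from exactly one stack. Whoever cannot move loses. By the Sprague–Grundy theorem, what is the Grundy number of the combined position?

0

All stacks use S = {1, 4, 5, 6}:
G(0) = 0
G(1) = mex{0} = 1
G(2) = mex{1} = 0
G(3) = mex{0} = 1
G(4) = mex{1,0} = 2
G(5) = mex{2,1,0} = 3
G(6) = mex{3,0,1,0} = 2
G(7) = mex{2,1,0,1} = 3
G(8) = mex{3,2,1,0} = 4
G(9) = mex{4,3,2,1} = 0
G(10) = mex{0,2,3,2} = 1
G(11) = mex{1,3,2,3} = 0
G(12) = mex{0,4,3,2} = 1
G(13) = mex{1,0,4,3} = 2
G(14) = mex{2,1,0,4} = 3
G(15) = mex{3,0,1,0} = 2
G(16) = mex{2,1,0,1} = 3
G(17) = mex{3,2,1,0} = 4
G(18) = mex{4,3,2,1} = 0
G(19) = mex{0,2,3,2} = 1
G(20) = mex{1,3,2,3} = 0
Stack A: G(20) = 0.
Stack B: G(20) = 0.
Combined Grundy value = 0 ⊕ 0 = 0.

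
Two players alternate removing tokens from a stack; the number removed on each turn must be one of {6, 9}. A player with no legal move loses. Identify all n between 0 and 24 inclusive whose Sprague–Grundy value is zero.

0, 1, 2, 3, 4, 5, 15, 16, 17, 18, 19, 20

G(0) = 0
G(1) = mex{} = 0
G(2) = mex{} = 0
G(3) = mex{} = 0
G(4) = mex{} = 0
G(5) = mex{} = 0
G(6) = mex{0} = 1
G(7) = mex{0} = 1
G(8) = mex{0} = 1
G(9) = mex{0,0} = 1
G(10) = mex{0,0} = 1
G(11) = mex{0,0} = 1
G(12) = mex{1,0} = 2
G(13) = mex{1,0} = 2
G(14) = mex{1,0} = 2
G(15) = mex{1,1} = 0
G(16) = mex{1,1} = 0
G(17) = mex{1,1} = 0
G(18) = mex{2,1} = 0
G(19) = mex{2,1} = 0
G(20) = mex{2,1} = 0
G(21) = mex{0,2} = 1
G(22) = mex{0,2} = 1
G(23) = mex{0,2} = 1
G(24) = mex{0,0} = 1
P-positions are exactly the n with G(n) = 0.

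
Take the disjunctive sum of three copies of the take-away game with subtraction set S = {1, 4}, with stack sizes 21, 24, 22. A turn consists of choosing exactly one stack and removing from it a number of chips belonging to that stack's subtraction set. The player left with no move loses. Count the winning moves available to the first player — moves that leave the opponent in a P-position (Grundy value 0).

1

All stacks use S = {1, 4}:
n :  0  1  2  3  4  5  6  7  8  9 10 11 12 13 14 15 16 17 18 19 20 21 22 23 24
G :  0  1  0  1  2  0  1  0  1  2  0  1  0  1  2  0  1  0  1  2  0  1  0  1  2
Stack A: G(21) = 1.
Stack B: G(24) = 2.
Stack C: G(22) = 0.
Combined Grundy value = 1 ⊕ 2 ⊕ 0 = 3.
A winning move leaves total XOR = 0, i.e. changes one component's Grundy value g to g ⊕ X where X is the current total.
Stack A: need g' = 1⊕3 = 2. Options: 21−1→G=0, 21−4→G=0. Hits: 0.
Stack B: need g' = 2⊕3 = 1. Options: 24−1→G=1, 24−4→G=0. Hits: 1.
Stack C: need g' = 0⊕3 = 3. Options: 22−1→G=1, 22−4→G=1. Hits: 0.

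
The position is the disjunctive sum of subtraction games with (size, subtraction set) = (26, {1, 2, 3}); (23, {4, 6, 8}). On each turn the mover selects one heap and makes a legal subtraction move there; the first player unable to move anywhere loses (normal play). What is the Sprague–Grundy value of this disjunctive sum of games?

Heap A, S = {1, 2, 3}:
G(0) = 0
G(1) = mex{0} = 1
G(2) = mex{1,0} = 2
G(3) = mex{2,1,0} = 3
G(4) = mex{3,2,1} = 0
G(5) = mex{0,3,2} = 1
G(6) = mex{1,0,3} = 2
G(7) = mex{2,1,0} = 3
G(8) = mex{3,2,1} = 0
G(9) = mex{0,3,2} = 1
G(10) = mex{1,0,3} = 2
G(11) = mex{2,1,0} = 3
G(12) = mex{3,2,1} = 0
G(13) = mex{0,3,2} = 1
G(14) = mex{1,0,3} = 2
G(15) = mex{2,1,0} = 3
G(16) = mex{3,2,1} = 0
G(17) = mex{0,3,2} = 1
G(18) = mex{1,0,3} = 2
G(19) = mex{2,1,0} = 3
G(20) = mex{3,2,1} = 0
G(21) = mex{0,3,2} = 1
G(22) = mex{1,0,3} = 2
G(23) = mex{2,1,0} = 3
G(24) = mex{3,2,1} = 0
G(25) = mex{0,3,2} = 1
G(26) = mex{1,0,3} = 2
G_A(26) = 2.
Heap B, S = {4, 6, 8}:
G(0) = 0
G(1) = mex{} = 0
G(2) = mex{} = 0
G(3) = mex{} = 0
G(4) = mex{0} = 1
G(5) = mex{0} = 1
G(6) = mex{0,0} = 1
G(7) = mex{0,0} = 1
G(8) = mex{1,0,0} = 2
G(9) = mex{1,0,0} = 2
G(10) = mex{1,1,0} = 2
G(11) = mex{1,1,0} = 2
G(12) = mex{2,1,1} = 0
G(13) = mex{2,1,1} = 0
G(14) = mex{2,2,1} = 0
G(15) = mex{2,2,1} = 0
G(16) = mex{0,2,2} = 1
G(17) = mex{0,2,2} = 1
G(18) = mex{0,0,2} = 1
G(19) = mex{0,0,2} = 1
G(20) = mex{1,0,0} = 2
G(21) = mex{1,0,0} = 2
G(22) = mex{1,1,0} = 2
G(23) = mex{1,1,0} = 2
G_B(23) = 2.
Combined Grundy value = 2 ⊕ 2 = 0.

0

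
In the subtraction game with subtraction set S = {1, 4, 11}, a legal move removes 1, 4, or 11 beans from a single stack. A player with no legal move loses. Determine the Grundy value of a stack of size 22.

0

n :  0  1  2  3  4  5  6  7  8  9 10 11 12 13 14 15 16 17 18 19 20 21 22
G :  0  1  0  1  2  0  1  0  1  2  0  1  0  1  2  0  1  0  1  2  0  1  0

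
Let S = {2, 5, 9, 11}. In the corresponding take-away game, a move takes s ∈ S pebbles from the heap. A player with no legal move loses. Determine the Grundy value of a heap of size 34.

0

G(0) = 0
G(1) = mex{} = 0
G(2) = mex{0} = 1
G(3) = mex{0} = 1
G(4) = mex{1} = 0
G(5) = mex{1,0} = 2
G(6) = mex{0,0} = 1
G(7) = mex{2,1} = 0
G(8) = mex{1,1} = 0
G(9) = mex{0,0,0} = 1
G(10) = mex{0,2,0} = 1
G(11) = mex{1,1,1,0} = 2
G(12) = mex{1,0,1,0} = 2
G(13) = mex{2,0,0,1} = 3
G(14) = mex{2,1,2,1} = 0
G(15) = mex{3,1,1,0} = 2
G(16) = mex{0,2,0,2} = 1
G(17) = mex{2,2,0,1} = 3
G(18) = mex{1,3,1,0} = 2
G(19) = mex{3,0,1,0} = 2
G(20) = mex{2,2,2,1} = 0
G(21) = mex{2,1,2,1} = 0
G(22) = mex{0,3,3,2} = 1
G(23) = mex{0,2,0,2} = 1
G(24) = mex{1,2,2,3} = 0
G(25) = mex{1,0,1,0} = 2
G(26) = mex{0,0,3,2} = 1
G(27) = mex{2,1,2,1} = 0
G(28) = mex{1,1,2,3} = 0
G(29) = mex{0,0,0,2} = 1
G(30) = mex{0,2,0,2} = 1
G(31) = mex{1,1,1,0} = 2
G(32) = mex{1,0,1,0} = 2
G(33) = mex{2,0,0,1} = 3
G(34) = mex{2,1,2,1} = 0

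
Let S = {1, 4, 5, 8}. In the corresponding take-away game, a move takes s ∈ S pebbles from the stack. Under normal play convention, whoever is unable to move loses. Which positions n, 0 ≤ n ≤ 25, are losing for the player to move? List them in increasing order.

n :  0  1  2  3  4  5  6  7  8  9 10 11 12 13 14 15 16 17 18 19 20 21 22 23 24 25
G :  0  1  0  1  2  3  2  3  4  0  1  0  1  2  3  2  3  4  0  1  0  1  2  3  2  3
P-positions are exactly the n with G(n) = 0.

0, 2, 9, 11, 18, 20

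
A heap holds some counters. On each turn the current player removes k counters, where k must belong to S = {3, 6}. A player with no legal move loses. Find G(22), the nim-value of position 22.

1

n :  0  1  2  3  4  5  6  7  8  9 10 11 12 13 14 15 16 17 18 19 20 21 22
G :  0  0  0  1  1  1  2  2  2  0  0  0  1  1  1  2  2  2  0  0  0  1  1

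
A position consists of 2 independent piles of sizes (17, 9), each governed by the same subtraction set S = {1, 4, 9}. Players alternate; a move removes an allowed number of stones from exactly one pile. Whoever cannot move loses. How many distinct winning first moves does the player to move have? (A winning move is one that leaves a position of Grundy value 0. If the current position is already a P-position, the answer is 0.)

2

All piles use S = {1, 4, 9}:
n :  0  1  2  3  4  5  6  7  8  9 10 11 12 13 14 15 16 17
G :  0  1  0  1  2  0  1  0  1  2  0  1  0  1  2  0  1  0
Pile A: G(17) = 0.
Pile B: G(9) = 2.
Combined Grundy value = 0 ⊕ 2 = 2.
A winning move leaves total XOR = 0, i.e. changes one component's Grundy value g to g ⊕ X where X is the current total.
Pile A: need g' = 0⊕2 = 2. Options: 17−1→G=1, 17−4→G=1, 17−9→G=1. Hits: 0.
Pile B: need g' = 2⊕2 = 0. Options: 9−1→G=1, 9−4→G=0, 9−9→G=0. Hits: 2.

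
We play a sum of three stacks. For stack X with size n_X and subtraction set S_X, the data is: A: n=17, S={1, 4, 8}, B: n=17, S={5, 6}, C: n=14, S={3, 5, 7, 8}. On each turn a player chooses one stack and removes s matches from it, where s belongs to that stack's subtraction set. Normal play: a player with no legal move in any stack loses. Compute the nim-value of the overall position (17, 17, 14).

Stack A, S = {1, 4, 8}:
n :  0  1  2  3  4  5  6  7  8  9 10 11 12 13 14 15 16 17
G :  0  1  0  1  2  0  1  0  1  2  3  2  0  1  0  1  2  0
G_A(17) = 0.
Stack B, S = {5, 6}:
n :  0  1  2  3  4  5  6  7  8  9 10 11 12 13 14 15 16 17
G :  0  0  0  0  0  1  1  1  1  1  2  0  0  0  0  0  1  1
G_B(17) = 1.
Stack C, S = {3, 5, 7, 8}:
G(0) = 0
G(1) = mex{} = 0
G(2) = mex{} = 0
G(3) = mex{0} = 1
G(4) = mex{0} = 1
G(5) = mex{0,0} = 1
G(6) = mex{1,0} = 2
G(7) = mex{1,0,0} = 2
G(8) = mex{1,1,0,0} = 2
G(9) = mex{2,1,0,0} = 3
G(10) = mex{2,1,1,0} = 3
G(11) = mex{2,2,1,1} = 0
G(12) = mex{3,2,1,1} = 0
G(13) = mex{3,2,2,1} = 0
G(14) = mex{0,3,2,2} = 1
G_C(14) = 1.
Combined Grundy value = 0 ⊕ 1 ⊕ 1 = 0.

0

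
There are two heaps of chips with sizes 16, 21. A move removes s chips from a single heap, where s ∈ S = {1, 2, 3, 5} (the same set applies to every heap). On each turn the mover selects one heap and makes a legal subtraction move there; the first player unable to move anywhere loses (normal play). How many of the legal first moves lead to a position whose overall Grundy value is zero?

All heaps use S = {1, 2, 3, 5}:
n :  0  1  2  3  4  5  6  7  8  9 10 11 12 13 14 15 16 17 18 19 20 21
G :  0  1  2  3  0  1  2  3  0  1  2  3  0  1  2  3  0  1  2  3  0  1
Heap A: G(16) = 0.
Heap B: G(21) = 1.
Combined Grundy value = 0 ⊕ 1 = 1.
A winning move leaves total XOR = 0, i.e. changes one component's Grundy value g to g ⊕ X where X is the current total.
Heap A: need g' = 0⊕1 = 1. Options: 16−1→G=3, 16−2→G=2, 16−3→G=1, 16−5→G=3. Hits: 1.
Heap B: need g' = 1⊕1 = 0. Options: 21−1→G=0, 21−2→G=3, 21−3→G=2, 21−5→G=0. Hits: 2.

3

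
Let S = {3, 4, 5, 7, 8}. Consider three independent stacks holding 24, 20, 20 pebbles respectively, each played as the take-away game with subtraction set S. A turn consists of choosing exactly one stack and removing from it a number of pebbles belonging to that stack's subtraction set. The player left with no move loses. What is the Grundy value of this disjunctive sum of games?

0

All stacks use S = {3, 4, 5, 7, 8}:
n :  0  1  2  3  4  5  6  7  8  9 10 11 12 13 14 15 16 17 18 19 20 21 22 23 24
G :  0  0  0  1  1  1  2  2  2  3  3  0  0  0  1  1  1  2  2  2  3  3  0  0  0
Stack A: G(24) = 0.
Stack B: G(20) = 3.
Stack C: G(20) = 3.
Combined Grundy value = 0 ⊕ 3 ⊕ 3 = 0.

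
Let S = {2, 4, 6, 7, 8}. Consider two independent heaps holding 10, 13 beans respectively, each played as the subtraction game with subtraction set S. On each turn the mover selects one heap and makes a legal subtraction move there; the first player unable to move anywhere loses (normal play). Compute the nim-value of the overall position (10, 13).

1

All heaps use S = {2, 4, 6, 7, 8}:
n :  0  1  2  3  4  5  6  7  8  9 10 11 12 13
G :  0  0  1  1  2  2  3  3  4  4  0  0  1  1
Heap A: G(10) = 0.
Heap B: G(13) = 1.
Combined Grundy value = 0 ⊕ 1 = 1.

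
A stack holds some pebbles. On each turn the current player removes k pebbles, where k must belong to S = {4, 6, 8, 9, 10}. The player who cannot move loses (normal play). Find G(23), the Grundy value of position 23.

2

G(0) = 0
G(1) = mex{} = 0
G(2) = mex{} = 0
G(3) = mex{} = 0
G(4) = mex{0} = 1
G(5) = mex{0} = 1
G(6) = mex{0,0} = 1
G(7) = mex{0,0} = 1
G(8) = mex{1,0,0} = 2
G(9) = mex{1,0,0,0} = 2
G(10) = mex{1,1,0,0,0} = 2
G(11) = mex{1,1,0,0,0} = 2
G(12) = mex{2,1,1,0,0} = 3
G(13) = mex{2,1,1,1,0} = 3
G(14) = mex{2,2,1,1,1} = 0
G(15) = mex{2,2,1,1,1} = 0
G(16) = mex{3,2,2,1,1} = 0
G(17) = mex{3,2,2,2,1} = 0
G(18) = mex{0,3,2,2,2} = 1
G(19) = mex{0,3,2,2,2} = 1
G(20) = mex{0,0,3,2,2} = 1
G(21) = mex{0,0,3,3,2} = 1
G(22) = mex{1,0,0,3,3} = 2
G(23) = mex{1,0,0,0,3} = 2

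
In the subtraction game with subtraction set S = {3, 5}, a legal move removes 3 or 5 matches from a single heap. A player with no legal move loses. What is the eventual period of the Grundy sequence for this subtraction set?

8

n :  0  1  2  3  4  5  6  7  8  9 10 11 12 13 14 15 16 17
G :  0  0  0  1  1  1  2  2  0  0  0  1  1  1  2  2  0  0
G(n+8) = G(n) holds for n = 0,…,4 (a full window of length max(S) = 5), so the sequence is purely periodic with period 8.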